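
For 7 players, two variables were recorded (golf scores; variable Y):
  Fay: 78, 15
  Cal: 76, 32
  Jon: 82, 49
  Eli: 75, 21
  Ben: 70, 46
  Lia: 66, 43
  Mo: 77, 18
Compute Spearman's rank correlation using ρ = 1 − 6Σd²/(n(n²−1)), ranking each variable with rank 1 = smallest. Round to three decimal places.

Ranks of variable 1: 6, 4, 7, 3, 2, 1, 5
Ranks of variable 2: 1, 4, 7, 3, 6, 5, 2
d = r₁ − r₂: 5, 0, 0, 0, -4, -4, 3
d²: 25, 0, 0, 0, 16, 16, 9; Σd² = 66
ρ = 1 − 6·66/(7·48) = 1 − 396/336 = -0.179

-0.179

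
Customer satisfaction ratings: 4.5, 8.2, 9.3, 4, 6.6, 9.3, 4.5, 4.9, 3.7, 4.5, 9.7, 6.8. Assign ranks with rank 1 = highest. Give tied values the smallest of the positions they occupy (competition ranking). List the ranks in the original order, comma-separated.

Sorted (descending): 9.7, 9.3, 9.3, 8.2, 6.8, 6.6, 4.9, 4.5, 4.5, 4.5, 4, 3.7
The 2 values of 9.3 occupy positions 2–3 → each gets rank 2.
The 3 values of 4.5 occupy positions 8–10 → each gets rank 8.

8, 4, 2, 11, 6, 2, 8, 7, 12, 8, 1, 5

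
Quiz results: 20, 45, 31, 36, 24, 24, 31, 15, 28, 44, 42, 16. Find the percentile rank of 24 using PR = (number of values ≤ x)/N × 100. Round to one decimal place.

41.7

N = 12.
Strictly below 24: 3. Equal to 24: 2.
PR = 5/12 × 100 = 41.7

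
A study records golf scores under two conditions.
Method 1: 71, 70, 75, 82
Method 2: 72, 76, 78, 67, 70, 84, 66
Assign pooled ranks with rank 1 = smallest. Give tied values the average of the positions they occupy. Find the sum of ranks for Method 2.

Sorted (ascending): 66, 67, 70, 70, 71, 72, 75, 76, 78, 82, 84
The 2 values of 70 occupy positions 3–4 → average rank (3+4)/2 = 3.5.
Method 2 values → pooled ranks: 72→6, 76→8, 78→9, 67→2, 70→3.5, 84→11, 66→1
Rank sum = 6 + 8 + 9 + 2 + 3.5 + 11 + 1 = 40.5

40.5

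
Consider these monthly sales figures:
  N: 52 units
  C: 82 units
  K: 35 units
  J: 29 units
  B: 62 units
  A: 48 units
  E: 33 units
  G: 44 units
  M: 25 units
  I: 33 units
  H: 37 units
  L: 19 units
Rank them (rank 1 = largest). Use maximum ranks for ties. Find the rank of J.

Sorted (descending): 82, 62, 52, 48, 44, 37, 35, 33, 33, 29, 25, 19
The 2 values of 33 occupy positions 8–9 → each gets rank 9.
J has value 29 units → rank 10.

10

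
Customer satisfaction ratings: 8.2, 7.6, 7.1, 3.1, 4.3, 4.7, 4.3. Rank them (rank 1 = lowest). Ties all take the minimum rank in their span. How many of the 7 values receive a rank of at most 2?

Sorted (ascending): 3.1, 4.3, 4.3, 4.7, 7.1, 7.6, 8.2
The 2 values of 4.3 occupy positions 2–3 → each gets rank 2.
Ranks ≤ 2: {1, 2, 2} → 3 values.

3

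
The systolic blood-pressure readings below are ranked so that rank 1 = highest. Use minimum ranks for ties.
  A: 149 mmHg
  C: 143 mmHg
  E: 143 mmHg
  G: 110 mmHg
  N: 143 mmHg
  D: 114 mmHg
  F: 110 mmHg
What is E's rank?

Sorted (descending): 149, 143, 143, 143, 114, 110, 110
The 3 values of 143 occupy positions 2–4 → each gets rank 2.
The 2 values of 110 occupy positions 6–7 → each gets rank 6.
E has value 143 mmHg → rank 2.

2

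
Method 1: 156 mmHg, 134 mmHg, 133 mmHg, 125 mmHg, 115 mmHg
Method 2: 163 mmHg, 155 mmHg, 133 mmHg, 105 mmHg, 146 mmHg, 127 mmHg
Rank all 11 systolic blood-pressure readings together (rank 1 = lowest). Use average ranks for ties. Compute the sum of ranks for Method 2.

Sorted (ascending): 105, 115, 125, 127, 133, 133, 134, 146, 155, 156, 163
The 2 values of 133 occupy positions 5–6 → average rank (5+6)/2 = 5.5.
Method 2 values → pooled ranks: 163→11, 155→9, 133→5.5, 105→1, 146→8, 127→4
Rank sum = 11 + 9 + 5.5 + 1 + 8 + 4 = 38.5

38.5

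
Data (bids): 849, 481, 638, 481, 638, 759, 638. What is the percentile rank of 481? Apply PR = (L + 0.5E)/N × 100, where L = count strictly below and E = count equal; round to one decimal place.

N = 7.
Strictly below 481: 0. Equal to 481: 2.
PR = (0 + 0.5·2)/7 × 100 = 14.3

14.3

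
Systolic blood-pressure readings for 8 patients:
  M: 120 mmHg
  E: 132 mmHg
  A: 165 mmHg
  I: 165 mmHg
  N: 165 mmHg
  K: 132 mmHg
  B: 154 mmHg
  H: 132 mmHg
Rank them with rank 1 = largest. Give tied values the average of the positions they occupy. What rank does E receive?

6

Sorted (descending): 165, 165, 165, 154, 132, 132, 132, 120
The 3 values of 165 occupy positions 1–3 → average rank 2.
The 3 values of 132 occupy positions 5–7 → average rank 6.
E has value 132 mmHg → rank 6.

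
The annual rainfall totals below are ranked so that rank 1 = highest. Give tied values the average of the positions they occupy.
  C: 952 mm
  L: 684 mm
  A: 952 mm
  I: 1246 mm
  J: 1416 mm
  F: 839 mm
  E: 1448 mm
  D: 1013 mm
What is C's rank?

Sorted (descending): 1448, 1416, 1246, 1013, 952, 952, 839, 684
The 2 values of 952 occupy positions 5–6 → average rank (5+6)/2 = 5.5.
C has value 952 mm → rank 5.5.

5.5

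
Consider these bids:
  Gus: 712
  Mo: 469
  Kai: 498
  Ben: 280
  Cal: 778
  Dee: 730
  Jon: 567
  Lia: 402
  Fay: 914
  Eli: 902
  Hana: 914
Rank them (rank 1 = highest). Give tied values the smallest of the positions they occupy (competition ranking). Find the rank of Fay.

1

Sorted (descending): 914, 914, 902, 778, 730, 712, 567, 498, 469, 402, 280
The 2 values of 914 occupy positions 1–2 → each gets rank 1.
Fay has value 914 → rank 1.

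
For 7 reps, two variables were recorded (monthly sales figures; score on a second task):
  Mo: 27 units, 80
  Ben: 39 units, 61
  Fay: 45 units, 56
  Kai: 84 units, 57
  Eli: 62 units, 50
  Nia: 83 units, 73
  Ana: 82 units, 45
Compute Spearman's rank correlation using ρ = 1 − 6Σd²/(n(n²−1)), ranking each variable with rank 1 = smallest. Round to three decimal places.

Ranks of variable 1: 1, 2, 3, 7, 4, 6, 5
Ranks of variable 2: 7, 5, 3, 4, 2, 6, 1
d = r₁ − r₂: -6, -3, 0, 3, 2, 0, 4
d²: 36, 9, 0, 9, 4, 0, 16; Σd² = 74
ρ = 1 − 6·74/(7·48) = 1 − 444/336 = -0.321

-0.321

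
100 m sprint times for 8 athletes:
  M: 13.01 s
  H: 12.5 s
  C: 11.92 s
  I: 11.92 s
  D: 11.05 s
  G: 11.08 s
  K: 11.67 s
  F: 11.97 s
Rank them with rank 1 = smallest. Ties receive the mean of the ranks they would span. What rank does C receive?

4.5

Sorted (ascending): 11.05, 11.08, 11.67, 11.92, 11.92, 11.97, 12.5, 13.01
The 2 values of 11.92 occupy positions 4–5 → average rank (4+5)/2 = 4.5.
C has value 11.92 s → rank 4.5.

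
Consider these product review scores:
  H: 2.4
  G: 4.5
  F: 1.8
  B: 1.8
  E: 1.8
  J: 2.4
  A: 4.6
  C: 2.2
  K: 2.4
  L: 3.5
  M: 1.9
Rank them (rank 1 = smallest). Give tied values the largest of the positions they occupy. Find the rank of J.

Sorted (ascending): 1.8, 1.8, 1.8, 1.9, 2.2, 2.4, 2.4, 2.4, 3.5, 4.5, 4.6
The 3 values of 1.8 occupy positions 1–3 → each gets rank 3.
The 3 values of 2.4 occupy positions 6–8 → each gets rank 8.
J has value 2.4 → rank 8.

8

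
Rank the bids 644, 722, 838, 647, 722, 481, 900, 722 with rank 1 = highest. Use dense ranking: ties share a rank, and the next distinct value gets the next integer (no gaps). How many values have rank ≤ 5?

Sorted (descending): 900, 838, 722, 722, 722, 647, 644, 481
The 3 values of 722 share dense rank 3.
Remaining distinct values take the next consecutive integers.
Ranks ≤ 5: {1, 2, 3, 3, 3, 4, 5} → 7 values.

7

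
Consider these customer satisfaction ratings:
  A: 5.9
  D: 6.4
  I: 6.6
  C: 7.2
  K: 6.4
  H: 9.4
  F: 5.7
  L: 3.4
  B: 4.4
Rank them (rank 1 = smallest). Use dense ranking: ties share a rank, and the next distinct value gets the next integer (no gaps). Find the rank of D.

Sorted (ascending): 3.4, 4.4, 5.7, 5.9, 6.4, 6.4, 6.6, 7.2, 9.4
The 2 values of 6.4 share dense rank 5.
Remaining distinct values take the next consecutive integers.
D has value 6.4 → rank 5.

5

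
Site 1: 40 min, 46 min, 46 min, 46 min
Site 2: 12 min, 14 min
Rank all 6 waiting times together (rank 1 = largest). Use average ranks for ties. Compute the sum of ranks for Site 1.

Sorted (descending): 46, 46, 46, 40, 14, 12
The 3 values of 46 occupy positions 1–3 → average rank 2.
Site 1 values → pooled ranks: 40→4, 46→2, 46→2, 46→2
Rank sum = 4 + 2 + 2 + 2 = 10

10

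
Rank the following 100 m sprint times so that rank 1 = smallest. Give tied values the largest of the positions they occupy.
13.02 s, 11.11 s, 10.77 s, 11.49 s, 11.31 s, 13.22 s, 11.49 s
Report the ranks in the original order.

Sorted (ascending): 10.77, 11.11, 11.31, 11.49, 11.49, 13.02, 13.22
The 2 values of 11.49 occupy positions 4–5 → each gets rank 5.

6, 2, 1, 5, 3, 7, 5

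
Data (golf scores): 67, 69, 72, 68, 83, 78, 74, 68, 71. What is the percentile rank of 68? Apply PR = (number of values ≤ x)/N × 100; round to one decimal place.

33.3

N = 9.
Strictly below 68: 1. Equal to 68: 2.
PR = 3/9 × 100 = 33.3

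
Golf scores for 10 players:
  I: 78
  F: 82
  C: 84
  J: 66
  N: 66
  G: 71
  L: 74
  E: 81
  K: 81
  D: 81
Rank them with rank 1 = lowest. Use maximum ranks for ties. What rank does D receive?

8

Sorted (ascending): 66, 66, 71, 74, 78, 81, 81, 81, 82, 84
The 2 values of 66 occupy positions 1–2 → each gets rank 2.
The 3 values of 81 occupy positions 6–8 → each gets rank 8.
D has value 81 → rank 8.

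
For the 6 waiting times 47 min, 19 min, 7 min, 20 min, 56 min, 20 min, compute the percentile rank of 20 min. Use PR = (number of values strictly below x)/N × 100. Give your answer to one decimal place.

33.3

N = 6.
Strictly below 20: 2. Equal to 20: 2.
PR = 2/6 × 100 = 33.3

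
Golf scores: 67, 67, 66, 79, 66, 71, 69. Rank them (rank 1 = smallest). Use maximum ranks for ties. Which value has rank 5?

69

Sorted (ascending): 66, 66, 67, 67, 69, 71, 79
The 2 values of 66 occupy positions 1–2 → each gets rank 2.
The 2 values of 67 occupy positions 3–4 → each gets rank 4.
Rank 5 → value 69.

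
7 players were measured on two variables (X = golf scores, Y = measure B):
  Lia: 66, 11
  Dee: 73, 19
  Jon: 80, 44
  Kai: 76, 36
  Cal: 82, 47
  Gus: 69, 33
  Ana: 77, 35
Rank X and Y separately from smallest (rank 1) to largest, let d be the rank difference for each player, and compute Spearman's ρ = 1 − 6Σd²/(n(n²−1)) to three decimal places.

Ranks of variable 1: 1, 3, 6, 4, 7, 2, 5
Ranks of variable 2: 1, 2, 6, 5, 7, 3, 4
d = r₁ − r₂: 0, 1, 0, -1, 0, -1, 1
d²: 0, 1, 0, 1, 0, 1, 1; Σd² = 4
ρ = 1 − 6·4/(7·48) = 1 − 24/336 = 0.929

0.929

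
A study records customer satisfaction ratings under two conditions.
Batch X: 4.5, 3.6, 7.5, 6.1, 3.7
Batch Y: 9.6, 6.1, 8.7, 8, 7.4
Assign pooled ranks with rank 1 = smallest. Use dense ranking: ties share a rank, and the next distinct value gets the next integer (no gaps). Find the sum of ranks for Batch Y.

Sorted (ascending): 3.6, 3.7, 4.5, 6.1, 6.1, 7.4, 7.5, 8, 8.7, 9.6
The 2 values of 6.1 share dense rank 4.
Remaining distinct values take the next consecutive integers.
Batch Y values → pooled ranks: 9.6→9, 6.1→4, 8.7→8, 8→7, 7.4→5
Rank sum = 9 + 4 + 8 + 7 + 5 = 33

33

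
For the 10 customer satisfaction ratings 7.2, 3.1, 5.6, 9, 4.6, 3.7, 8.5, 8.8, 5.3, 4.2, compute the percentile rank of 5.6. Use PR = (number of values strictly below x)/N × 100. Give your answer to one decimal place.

N = 10.
Strictly below 5.6: 5. Equal to 5.6: 1.
PR = 5/10 × 100 = 50.0

50.0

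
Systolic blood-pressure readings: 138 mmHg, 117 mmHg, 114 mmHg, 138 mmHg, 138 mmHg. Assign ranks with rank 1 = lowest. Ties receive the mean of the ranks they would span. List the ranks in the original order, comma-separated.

Sorted (ascending): 114, 117, 138, 138, 138
The 3 values of 138 occupy positions 3–5 → average rank 4.

4, 2, 1, 4, 4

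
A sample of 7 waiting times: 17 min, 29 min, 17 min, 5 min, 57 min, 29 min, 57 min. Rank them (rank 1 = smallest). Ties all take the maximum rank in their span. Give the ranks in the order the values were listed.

3, 5, 3, 1, 7, 5, 7

Sorted (ascending): 5, 17, 17, 29, 29, 57, 57
The 2 values of 17 occupy positions 2–3 → each gets rank 3.
The 2 values of 29 occupy positions 4–5 → each gets rank 5.
The 2 values of 57 occupy positions 6–7 → each gets rank 7.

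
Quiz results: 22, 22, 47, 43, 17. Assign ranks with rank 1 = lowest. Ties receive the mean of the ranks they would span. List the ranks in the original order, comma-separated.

2.5, 2.5, 5, 4, 1

Sorted (ascending): 17, 22, 22, 43, 47
The 2 values of 22 occupy positions 2–3 → average rank (2+3)/2 = 2.5.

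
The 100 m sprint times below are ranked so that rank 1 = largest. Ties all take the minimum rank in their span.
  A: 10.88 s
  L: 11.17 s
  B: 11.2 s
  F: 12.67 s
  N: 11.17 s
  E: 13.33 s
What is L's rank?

Sorted (descending): 13.33, 12.67, 11.2, 11.17, 11.17, 10.88
The 2 values of 11.17 occupy positions 4–5 → each gets rank 4.
L has value 11.17 s → rank 4.

4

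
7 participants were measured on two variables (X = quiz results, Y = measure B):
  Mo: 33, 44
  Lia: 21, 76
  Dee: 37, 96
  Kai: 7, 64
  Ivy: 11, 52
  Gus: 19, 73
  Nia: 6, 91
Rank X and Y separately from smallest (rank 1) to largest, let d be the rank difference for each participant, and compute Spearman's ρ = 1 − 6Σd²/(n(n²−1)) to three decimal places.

Ranks of variable 1: 6, 5, 7, 2, 3, 4, 1
Ranks of variable 2: 1, 5, 7, 3, 2, 4, 6
d = r₁ − r₂: 5, 0, 0, -1, 1, 0, -5
d²: 25, 0, 0, 1, 1, 0, 25; Σd² = 52
ρ = 1 − 6·52/(7·48) = 1 − 312/336 = 0.071

0.071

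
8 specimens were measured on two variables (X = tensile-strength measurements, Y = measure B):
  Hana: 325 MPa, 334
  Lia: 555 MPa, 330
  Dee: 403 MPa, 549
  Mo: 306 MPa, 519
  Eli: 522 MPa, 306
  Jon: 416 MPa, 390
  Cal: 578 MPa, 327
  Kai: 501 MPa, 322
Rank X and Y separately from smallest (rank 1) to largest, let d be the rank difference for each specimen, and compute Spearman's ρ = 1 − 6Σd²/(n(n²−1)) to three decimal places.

-0.690

Ranks of variable 1: 2, 7, 3, 1, 6, 4, 8, 5
Ranks of variable 2: 5, 4, 8, 7, 1, 6, 3, 2
d = r₁ − r₂: -3, 3, -5, -6, 5, -2, 5, 3
d²: 9, 9, 25, 36, 25, 4, 25, 9; Σd² = 142
ρ = 1 − 6·142/(8·63) = 1 − 852/504 = -0.690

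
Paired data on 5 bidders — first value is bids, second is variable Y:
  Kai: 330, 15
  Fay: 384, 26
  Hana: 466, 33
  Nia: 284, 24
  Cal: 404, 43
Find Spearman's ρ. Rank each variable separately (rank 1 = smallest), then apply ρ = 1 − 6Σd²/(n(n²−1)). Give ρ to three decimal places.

Ranks of variable 1: 2, 3, 5, 1, 4
Ranks of variable 2: 1, 3, 4, 2, 5
d = r₁ − r₂: 1, 0, 1, -1, -1
d²: 1, 0, 1, 1, 1; Σd² = 4
ρ = 1 − 6·4/(5·24) = 1 − 24/120 = 0.800

0.800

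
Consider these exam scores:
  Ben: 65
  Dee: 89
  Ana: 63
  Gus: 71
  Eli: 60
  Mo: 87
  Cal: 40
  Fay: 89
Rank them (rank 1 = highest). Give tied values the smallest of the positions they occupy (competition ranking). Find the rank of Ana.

Sorted (descending): 89, 89, 87, 71, 65, 63, 60, 40
The 2 values of 89 occupy positions 1–2 → each gets rank 1.
Ana has value 63 → rank 6.

6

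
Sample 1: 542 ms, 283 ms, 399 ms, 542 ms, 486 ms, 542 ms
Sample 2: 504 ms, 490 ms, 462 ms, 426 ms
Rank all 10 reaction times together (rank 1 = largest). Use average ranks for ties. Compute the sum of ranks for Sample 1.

Sorted (descending): 542, 542, 542, 504, 490, 486, 462, 426, 399, 283
The 3 values of 542 occupy positions 1–3 → average rank 2.
Sample 1 values → pooled ranks: 542→2, 283→10, 399→9, 542→2, 486→6, 542→2
Rank sum = 2 + 10 + 9 + 2 + 6 + 2 = 31

31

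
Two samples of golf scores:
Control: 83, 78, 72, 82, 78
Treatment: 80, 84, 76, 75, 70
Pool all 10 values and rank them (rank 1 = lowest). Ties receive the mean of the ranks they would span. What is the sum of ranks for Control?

30

Sorted (ascending): 70, 72, 75, 76, 78, 78, 80, 82, 83, 84
The 2 values of 78 occupy positions 5–6 → average rank (5+6)/2 = 5.5.
Control values → pooled ranks: 83→9, 78→5.5, 72→2, 82→8, 78→5.5
Rank sum = 9 + 5.5 + 2 + 8 + 5.5 = 30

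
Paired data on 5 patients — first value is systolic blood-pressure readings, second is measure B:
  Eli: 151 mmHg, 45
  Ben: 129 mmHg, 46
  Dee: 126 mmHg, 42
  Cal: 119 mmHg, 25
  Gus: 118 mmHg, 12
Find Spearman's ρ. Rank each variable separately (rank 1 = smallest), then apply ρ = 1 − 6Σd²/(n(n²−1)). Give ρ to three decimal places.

0.900

Ranks of variable 1: 5, 4, 3, 2, 1
Ranks of variable 2: 4, 5, 3, 2, 1
d = r₁ − r₂: 1, -1, 0, 0, 0
d²: 1, 1, 0, 0, 0; Σd² = 2
ρ = 1 − 6·2/(5·24) = 1 − 12/120 = 0.900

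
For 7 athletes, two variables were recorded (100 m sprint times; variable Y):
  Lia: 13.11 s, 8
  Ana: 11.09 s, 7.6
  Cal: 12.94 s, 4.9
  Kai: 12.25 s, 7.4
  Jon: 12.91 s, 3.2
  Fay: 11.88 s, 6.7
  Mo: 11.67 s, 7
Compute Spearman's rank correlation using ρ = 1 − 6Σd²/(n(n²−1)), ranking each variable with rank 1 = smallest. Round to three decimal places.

Ranks of variable 1: 7, 1, 6, 4, 5, 3, 2
Ranks of variable 2: 7, 6, 2, 5, 1, 3, 4
d = r₁ − r₂: 0, -5, 4, -1, 4, 0, -2
d²: 0, 25, 16, 1, 16, 0, 4; Σd² = 62
ρ = 1 − 6·62/(7·48) = 1 − 372/336 = -0.107

-0.107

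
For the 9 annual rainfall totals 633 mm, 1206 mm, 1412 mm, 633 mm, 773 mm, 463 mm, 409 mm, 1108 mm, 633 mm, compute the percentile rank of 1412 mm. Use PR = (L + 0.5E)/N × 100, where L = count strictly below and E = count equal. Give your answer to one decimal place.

N = 9.
Strictly below 1412: 8. Equal to 1412: 1.
PR = (8 + 0.5·1)/9 × 100 = 94.4

94.4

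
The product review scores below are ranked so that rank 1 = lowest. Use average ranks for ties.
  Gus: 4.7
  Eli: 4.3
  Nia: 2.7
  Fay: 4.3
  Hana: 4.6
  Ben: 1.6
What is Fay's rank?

Sorted (ascending): 1.6, 2.7, 4.3, 4.3, 4.6, 4.7
The 2 values of 4.3 occupy positions 3–4 → average rank (3+4)/2 = 3.5.
Fay has value 4.3 → rank 3.5.

3.5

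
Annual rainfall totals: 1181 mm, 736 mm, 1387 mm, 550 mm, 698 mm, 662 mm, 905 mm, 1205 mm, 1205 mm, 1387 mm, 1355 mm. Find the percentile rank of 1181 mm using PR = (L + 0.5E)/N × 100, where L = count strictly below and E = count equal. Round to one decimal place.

50.0

N = 11.
Strictly below 1181: 5. Equal to 1181: 1.
PR = (5 + 0.5·1)/11 × 100 = 50.0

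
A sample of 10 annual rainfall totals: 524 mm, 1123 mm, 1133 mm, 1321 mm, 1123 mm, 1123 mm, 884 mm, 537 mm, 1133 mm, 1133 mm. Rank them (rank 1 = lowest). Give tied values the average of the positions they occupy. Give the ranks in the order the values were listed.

1, 5, 8, 10, 5, 5, 3, 2, 8, 8

Sorted (ascending): 524, 537, 884, 1123, 1123, 1123, 1133, 1133, 1133, 1321
The 3 values of 1123 occupy positions 4–6 → average rank 5.
The 3 values of 1133 occupy positions 7–9 → average rank 8.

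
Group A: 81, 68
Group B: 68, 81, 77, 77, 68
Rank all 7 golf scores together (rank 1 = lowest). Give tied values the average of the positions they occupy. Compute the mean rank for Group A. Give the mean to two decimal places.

4.25

Sorted (ascending): 68, 68, 68, 77, 77, 81, 81
The 3 values of 68 occupy positions 1–3 → average rank 2.
The 2 values of 77 occupy positions 4–5 → average rank (4+5)/2 = 4.5.
The 2 values of 81 occupy positions 6–7 → average rank (6+7)/2 = 6.5.
Group A values → pooled ranks: 81→6.5, 68→2
Mean rank = (6.5 + 2) / 2 = 4.25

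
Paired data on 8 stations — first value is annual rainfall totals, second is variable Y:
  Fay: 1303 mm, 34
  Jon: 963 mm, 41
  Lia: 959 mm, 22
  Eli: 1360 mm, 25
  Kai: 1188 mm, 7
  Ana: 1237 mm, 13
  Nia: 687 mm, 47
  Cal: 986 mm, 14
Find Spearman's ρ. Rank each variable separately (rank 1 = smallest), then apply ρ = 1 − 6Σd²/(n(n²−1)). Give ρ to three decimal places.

-0.333

Ranks of variable 1: 7, 3, 2, 8, 5, 6, 1, 4
Ranks of variable 2: 6, 7, 4, 5, 1, 2, 8, 3
d = r₁ − r₂: 1, -4, -2, 3, 4, 4, -7, 1
d²: 1, 16, 4, 9, 16, 16, 49, 1; Σd² = 112
ρ = 1 − 6·112/(8·63) = 1 − 672/504 = -0.333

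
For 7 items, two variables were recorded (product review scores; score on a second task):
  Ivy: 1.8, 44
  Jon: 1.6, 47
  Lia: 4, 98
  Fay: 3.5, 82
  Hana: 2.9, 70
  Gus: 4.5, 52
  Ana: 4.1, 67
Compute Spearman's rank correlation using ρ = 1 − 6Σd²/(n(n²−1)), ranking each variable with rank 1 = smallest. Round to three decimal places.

0.393

Ranks of variable 1: 2, 1, 5, 4, 3, 7, 6
Ranks of variable 2: 1, 2, 7, 6, 5, 3, 4
d = r₁ − r₂: 1, -1, -2, -2, -2, 4, 2
d²: 1, 1, 4, 4, 4, 16, 4; Σd² = 34
ρ = 1 − 6·34/(7·48) = 1 − 204/336 = 0.393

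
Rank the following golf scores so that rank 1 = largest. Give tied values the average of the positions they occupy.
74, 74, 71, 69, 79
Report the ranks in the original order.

Sorted (descending): 79, 74, 74, 71, 69
The 2 values of 74 occupy positions 2–3 → average rank (2+3)/2 = 2.5.

2.5, 2.5, 4, 5, 1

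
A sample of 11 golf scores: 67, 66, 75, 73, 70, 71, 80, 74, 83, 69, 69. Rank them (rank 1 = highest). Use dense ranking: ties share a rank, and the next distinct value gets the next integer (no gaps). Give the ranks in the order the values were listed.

Sorted (descending): 83, 80, 75, 74, 73, 71, 70, 69, 69, 67, 66
The 2 values of 69 share dense rank 8.
Remaining distinct values take the next consecutive integers.

9, 10, 3, 5, 7, 6, 2, 4, 1, 8, 8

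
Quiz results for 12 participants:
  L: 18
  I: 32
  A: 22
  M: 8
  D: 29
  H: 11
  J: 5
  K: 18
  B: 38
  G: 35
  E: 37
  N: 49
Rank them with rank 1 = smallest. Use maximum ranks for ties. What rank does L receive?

5

Sorted (ascending): 5, 8, 11, 18, 18, 22, 29, 32, 35, 37, 38, 49
The 2 values of 18 occupy positions 4–5 → each gets rank 5.
L has value 18 → rank 5.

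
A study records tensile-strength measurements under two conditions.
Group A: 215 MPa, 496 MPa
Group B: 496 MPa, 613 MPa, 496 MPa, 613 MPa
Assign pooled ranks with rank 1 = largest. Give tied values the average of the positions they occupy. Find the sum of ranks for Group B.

Sorted (descending): 613, 613, 496, 496, 496, 215
The 2 values of 613 occupy positions 1–2 → average rank (1+2)/2 = 1.5.
The 3 values of 496 occupy positions 3–5 → average rank 4.
Group B values → pooled ranks: 496→4, 613→1.5, 496→4, 613→1.5
Rank sum = 4 + 1.5 + 4 + 1.5 = 11

11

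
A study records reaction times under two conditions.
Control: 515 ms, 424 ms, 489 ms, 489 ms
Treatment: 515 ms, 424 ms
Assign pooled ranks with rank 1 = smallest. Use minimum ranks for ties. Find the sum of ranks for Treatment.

Sorted (ascending): 424, 424, 489, 489, 515, 515
The 2 values of 424 occupy positions 1–2 → each gets rank 1.
The 2 values of 489 occupy positions 3–4 → each gets rank 3.
The 2 values of 515 occupy positions 5–6 → each gets rank 5.
Treatment values → pooled ranks: 515→5, 424→1
Rank sum = 5 + 1 = 6

6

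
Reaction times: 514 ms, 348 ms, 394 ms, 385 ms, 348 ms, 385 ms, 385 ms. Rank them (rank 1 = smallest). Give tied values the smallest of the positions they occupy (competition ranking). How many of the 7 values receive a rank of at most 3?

5

Sorted (ascending): 348, 348, 385, 385, 385, 394, 514
The 2 values of 348 occupy positions 1–2 → each gets rank 1.
The 3 values of 385 occupy positions 3–5 → each gets rank 3.
Ranks ≤ 3: {1, 1, 3, 3, 3} → 5 values.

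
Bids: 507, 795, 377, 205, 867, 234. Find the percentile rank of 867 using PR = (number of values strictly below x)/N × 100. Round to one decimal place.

83.3

N = 6.
Strictly below 867: 5. Equal to 867: 1.
PR = 5/6 × 100 = 83.3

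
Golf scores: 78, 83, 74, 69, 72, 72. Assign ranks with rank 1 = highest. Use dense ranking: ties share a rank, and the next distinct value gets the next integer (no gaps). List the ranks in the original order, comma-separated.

2, 1, 3, 5, 4, 4

Sorted (descending): 83, 78, 74, 72, 72, 69
The 2 values of 72 share dense rank 4.
Remaining distinct values take the next consecutive integers.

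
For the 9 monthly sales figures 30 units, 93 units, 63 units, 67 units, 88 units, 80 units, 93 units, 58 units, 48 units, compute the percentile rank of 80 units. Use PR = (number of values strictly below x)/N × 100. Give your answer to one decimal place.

55.6

N = 9.
Strictly below 80: 5. Equal to 80: 1.
PR = 5/9 × 100 = 55.6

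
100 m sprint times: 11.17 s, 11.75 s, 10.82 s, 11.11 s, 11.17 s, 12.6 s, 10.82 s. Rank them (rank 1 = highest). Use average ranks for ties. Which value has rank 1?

12.6

Sorted (descending): 12.6, 11.75, 11.17, 11.17, 11.11, 10.82, 10.82
The 2 values of 11.17 occupy positions 3–4 → average rank (3+4)/2 = 3.5.
The 2 values of 10.82 occupy positions 6–7 → average rank (6+7)/2 = 6.5.
Rank 1 → value 12.6.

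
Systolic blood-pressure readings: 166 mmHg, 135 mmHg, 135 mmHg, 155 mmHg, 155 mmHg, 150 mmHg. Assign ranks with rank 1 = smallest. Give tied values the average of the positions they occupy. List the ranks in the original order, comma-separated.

Sorted (ascending): 135, 135, 150, 155, 155, 166
The 2 values of 135 occupy positions 1–2 → average rank (1+2)/2 = 1.5.
The 2 values of 155 occupy positions 4–5 → average rank (4+5)/2 = 4.5.

6, 1.5, 1.5, 4.5, 4.5, 3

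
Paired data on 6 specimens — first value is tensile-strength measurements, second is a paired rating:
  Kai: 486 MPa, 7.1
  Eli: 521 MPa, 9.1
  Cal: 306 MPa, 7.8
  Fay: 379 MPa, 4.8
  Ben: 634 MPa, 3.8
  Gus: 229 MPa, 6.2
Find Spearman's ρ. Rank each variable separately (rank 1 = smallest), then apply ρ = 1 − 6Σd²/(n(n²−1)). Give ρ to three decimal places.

Ranks of variable 1: 4, 5, 2, 3, 6, 1
Ranks of variable 2: 4, 6, 5, 2, 1, 3
d = r₁ − r₂: 0, -1, -3, 1, 5, -2
d²: 0, 1, 9, 1, 25, 4; Σd² = 40
ρ = 1 − 6·40/(6·35) = 1 − 240/210 = -0.143

-0.143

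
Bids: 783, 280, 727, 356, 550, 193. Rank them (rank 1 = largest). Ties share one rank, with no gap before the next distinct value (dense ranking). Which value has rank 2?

Sorted (descending): 783, 727, 550, 356, 280, 193
No ties — each value takes its position as its rank.
Rank 2 → value 727.

727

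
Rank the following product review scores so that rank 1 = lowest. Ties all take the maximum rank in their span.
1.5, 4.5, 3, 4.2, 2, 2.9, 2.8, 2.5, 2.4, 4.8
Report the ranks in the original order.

Sorted (ascending): 1.5, 2, 2.4, 2.5, 2.8, 2.9, 3, 4.2, 4.5, 4.8
No ties — each value takes its position as its rank.

1, 9, 7, 8, 2, 6, 5, 4, 3, 10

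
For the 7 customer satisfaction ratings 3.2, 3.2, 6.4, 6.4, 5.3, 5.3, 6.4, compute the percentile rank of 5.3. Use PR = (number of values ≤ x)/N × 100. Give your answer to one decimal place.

N = 7.
Strictly below 5.3: 2. Equal to 5.3: 2.
PR = 4/7 × 100 = 57.1

57.1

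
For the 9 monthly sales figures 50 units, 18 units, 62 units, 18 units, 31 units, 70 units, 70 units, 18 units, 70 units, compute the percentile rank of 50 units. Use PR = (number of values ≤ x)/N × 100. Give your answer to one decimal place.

N = 9.
Strictly below 50: 4. Equal to 50: 1.
PR = 5/9 × 100 = 55.6

55.6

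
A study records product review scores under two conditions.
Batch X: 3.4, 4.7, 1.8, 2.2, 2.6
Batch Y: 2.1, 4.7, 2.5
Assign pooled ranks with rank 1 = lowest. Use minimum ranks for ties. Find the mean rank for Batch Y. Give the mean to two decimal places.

Sorted (ascending): 1.8, 2.1, 2.2, 2.5, 2.6, 3.4, 4.7, 4.7
The 2 values of 4.7 occupy positions 7–8 → each gets rank 7.
Batch Y values → pooled ranks: 2.1→2, 4.7→7, 2.5→4
Mean rank = (2 + 7 + 4) / 3 = 4.33

4.33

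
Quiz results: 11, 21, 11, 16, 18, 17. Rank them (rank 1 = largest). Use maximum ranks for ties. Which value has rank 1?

Sorted (descending): 21, 18, 17, 16, 11, 11
The 2 values of 11 occupy positions 5–6 → each gets rank 6.
Rank 1 → value 21.

21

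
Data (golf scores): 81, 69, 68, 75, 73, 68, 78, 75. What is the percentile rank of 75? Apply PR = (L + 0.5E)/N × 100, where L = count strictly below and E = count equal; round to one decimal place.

62.5

N = 8.
Strictly below 75: 4. Equal to 75: 2.
PR = (4 + 0.5·2)/8 × 100 = 62.5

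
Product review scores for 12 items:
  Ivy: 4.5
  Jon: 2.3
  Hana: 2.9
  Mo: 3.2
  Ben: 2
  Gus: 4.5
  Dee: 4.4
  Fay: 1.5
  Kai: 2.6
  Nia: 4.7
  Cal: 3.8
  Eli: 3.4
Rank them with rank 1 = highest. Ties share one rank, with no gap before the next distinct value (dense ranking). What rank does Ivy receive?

2

Sorted (descending): 4.7, 4.5, 4.5, 4.4, 3.8, 3.4, 3.2, 2.9, 2.6, 2.3, 2, 1.5
The 2 values of 4.5 share dense rank 2.
Remaining distinct values take the next consecutive integers.
Ivy has value 4.5 → rank 2.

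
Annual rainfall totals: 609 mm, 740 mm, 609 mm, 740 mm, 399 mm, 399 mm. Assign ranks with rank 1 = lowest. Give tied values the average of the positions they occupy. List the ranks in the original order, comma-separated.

3.5, 5.5, 3.5, 5.5, 1.5, 1.5

Sorted (ascending): 399, 399, 609, 609, 740, 740
The 2 values of 399 occupy positions 1–2 → average rank (1+2)/2 = 1.5.
The 2 values of 609 occupy positions 3–4 → average rank (3+4)/2 = 3.5.
The 2 values of 740 occupy positions 5–6 → average rank (5+6)/2 = 5.5.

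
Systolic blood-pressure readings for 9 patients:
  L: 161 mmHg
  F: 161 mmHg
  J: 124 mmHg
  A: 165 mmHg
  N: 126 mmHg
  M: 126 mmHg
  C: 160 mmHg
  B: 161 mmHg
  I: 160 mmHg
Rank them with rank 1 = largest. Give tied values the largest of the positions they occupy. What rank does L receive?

Sorted (descending): 165, 161, 161, 161, 160, 160, 126, 126, 124
The 3 values of 161 occupy positions 2–4 → each gets rank 4.
The 2 values of 160 occupy positions 5–6 → each gets rank 6.
The 2 values of 126 occupy positions 7–8 → each gets rank 8.
L has value 161 mmHg → rank 4.

4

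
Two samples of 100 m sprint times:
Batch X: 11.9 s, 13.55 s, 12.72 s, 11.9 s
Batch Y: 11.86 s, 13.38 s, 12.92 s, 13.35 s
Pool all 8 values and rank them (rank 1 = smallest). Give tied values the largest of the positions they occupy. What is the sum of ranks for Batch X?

18

Sorted (ascending): 11.86, 11.9, 11.9, 12.72, 12.92, 13.35, 13.38, 13.55
The 2 values of 11.9 occupy positions 2–3 → each gets rank 3.
Batch X values → pooled ranks: 11.9→3, 13.55→8, 12.72→4, 11.9→3
Rank sum = 3 + 8 + 4 + 3 = 18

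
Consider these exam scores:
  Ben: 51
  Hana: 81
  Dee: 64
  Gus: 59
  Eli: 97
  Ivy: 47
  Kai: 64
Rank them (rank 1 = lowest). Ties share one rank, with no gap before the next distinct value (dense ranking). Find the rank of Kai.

4

Sorted (ascending): 47, 51, 59, 64, 64, 81, 97
The 2 values of 64 share dense rank 4.
Remaining distinct values take the next consecutive integers.
Kai has value 64 → rank 4.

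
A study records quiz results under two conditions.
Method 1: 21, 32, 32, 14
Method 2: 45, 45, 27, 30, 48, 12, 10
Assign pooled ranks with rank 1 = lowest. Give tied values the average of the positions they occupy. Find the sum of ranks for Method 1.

Sorted (ascending): 10, 12, 14, 21, 27, 30, 32, 32, 45, 45, 48
The 2 values of 32 occupy positions 7–8 → average rank (7+8)/2 = 7.5.
The 2 values of 45 occupy positions 9–10 → average rank (9+10)/2 = 9.5.
Method 1 values → pooled ranks: 21→4, 32→7.5, 32→7.5, 14→3
Rank sum = 4 + 7.5 + 7.5 + 3 = 22

22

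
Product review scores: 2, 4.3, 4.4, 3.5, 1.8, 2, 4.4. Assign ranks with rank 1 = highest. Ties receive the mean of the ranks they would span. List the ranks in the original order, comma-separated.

5.5, 3, 1.5, 4, 7, 5.5, 1.5

Sorted (descending): 4.4, 4.4, 4.3, 3.5, 2, 2, 1.8
The 2 values of 4.4 occupy positions 1–2 → average rank (1+2)/2 = 1.5.
The 2 values of 2 occupy positions 5–6 → average rank (5+6)/2 = 5.5.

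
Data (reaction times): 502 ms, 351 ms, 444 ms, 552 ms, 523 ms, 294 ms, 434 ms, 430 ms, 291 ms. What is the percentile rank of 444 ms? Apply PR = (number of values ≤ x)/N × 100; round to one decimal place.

66.7

N = 9.
Strictly below 444: 5. Equal to 444: 1.
PR = 6/9 × 100 = 66.7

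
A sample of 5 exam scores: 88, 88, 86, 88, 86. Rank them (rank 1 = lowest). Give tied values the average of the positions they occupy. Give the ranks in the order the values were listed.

Sorted (ascending): 86, 86, 88, 88, 88
The 2 values of 86 occupy positions 1–2 → average rank (1+2)/2 = 1.5.
The 3 values of 88 occupy positions 3–5 → average rank 4.

4, 4, 1.5, 4, 1.5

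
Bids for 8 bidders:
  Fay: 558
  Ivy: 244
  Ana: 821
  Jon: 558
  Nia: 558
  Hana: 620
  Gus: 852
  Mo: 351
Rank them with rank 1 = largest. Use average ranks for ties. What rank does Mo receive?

7

Sorted (descending): 852, 821, 620, 558, 558, 558, 351, 244
The 3 values of 558 occupy positions 4–6 → average rank 5.
Mo has value 351 → rank 7.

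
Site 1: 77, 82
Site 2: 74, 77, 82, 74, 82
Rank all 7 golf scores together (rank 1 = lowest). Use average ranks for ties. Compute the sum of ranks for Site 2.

18.5

Sorted (ascending): 74, 74, 77, 77, 82, 82, 82
The 2 values of 74 occupy positions 1–2 → average rank (1+2)/2 = 1.5.
The 2 values of 77 occupy positions 3–4 → average rank (3+4)/2 = 3.5.
The 3 values of 82 occupy positions 5–7 → average rank 6.
Site 2 values → pooled ranks: 74→1.5, 77→3.5, 82→6, 74→1.5, 82→6
Rank sum = 1.5 + 3.5 + 6 + 1.5 + 6 = 18.5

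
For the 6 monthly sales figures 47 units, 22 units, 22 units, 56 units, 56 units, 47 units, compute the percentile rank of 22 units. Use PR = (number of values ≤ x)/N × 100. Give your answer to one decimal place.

33.3

N = 6.
Strictly below 22: 0. Equal to 22: 2.
PR = 2/6 × 100 = 33.3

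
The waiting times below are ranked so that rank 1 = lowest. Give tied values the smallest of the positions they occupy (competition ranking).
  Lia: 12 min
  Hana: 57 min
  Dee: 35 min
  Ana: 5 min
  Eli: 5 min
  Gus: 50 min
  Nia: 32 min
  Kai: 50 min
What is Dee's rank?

Sorted (ascending): 5, 5, 12, 32, 35, 50, 50, 57
The 2 values of 5 occupy positions 1–2 → each gets rank 1.
The 2 values of 50 occupy positions 6–7 → each gets rank 6.
Dee has value 35 min → rank 5.

5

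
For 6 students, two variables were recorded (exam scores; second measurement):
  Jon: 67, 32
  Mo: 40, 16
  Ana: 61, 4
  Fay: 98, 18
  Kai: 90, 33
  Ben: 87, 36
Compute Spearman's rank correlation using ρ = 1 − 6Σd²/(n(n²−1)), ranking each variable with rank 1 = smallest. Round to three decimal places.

Ranks of variable 1: 3, 1, 2, 6, 5, 4
Ranks of variable 2: 4, 2, 1, 3, 5, 6
d = r₁ − r₂: -1, -1, 1, 3, 0, -2
d²: 1, 1, 1, 9, 0, 4; Σd² = 16
ρ = 1 − 6·16/(6·35) = 1 − 96/210 = 0.543

0.543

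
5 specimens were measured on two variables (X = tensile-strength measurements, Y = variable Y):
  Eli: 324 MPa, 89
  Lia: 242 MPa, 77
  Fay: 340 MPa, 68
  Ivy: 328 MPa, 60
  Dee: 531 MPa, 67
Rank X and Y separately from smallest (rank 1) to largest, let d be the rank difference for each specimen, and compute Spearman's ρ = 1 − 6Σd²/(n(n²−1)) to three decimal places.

Ranks of variable 1: 2, 1, 4, 3, 5
Ranks of variable 2: 5, 4, 3, 1, 2
d = r₁ − r₂: -3, -3, 1, 2, 3
d²: 9, 9, 1, 4, 9; Σd² = 32
ρ = 1 − 6·32/(5·24) = 1 − 192/120 = -0.600

-0.600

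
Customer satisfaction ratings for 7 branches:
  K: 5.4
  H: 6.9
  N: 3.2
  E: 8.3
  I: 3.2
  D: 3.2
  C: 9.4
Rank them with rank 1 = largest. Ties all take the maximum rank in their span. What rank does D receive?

7

Sorted (descending): 9.4, 8.3, 6.9, 5.4, 3.2, 3.2, 3.2
The 3 values of 3.2 occupy positions 5–7 → each gets rank 7.
D has value 3.2 → rank 7.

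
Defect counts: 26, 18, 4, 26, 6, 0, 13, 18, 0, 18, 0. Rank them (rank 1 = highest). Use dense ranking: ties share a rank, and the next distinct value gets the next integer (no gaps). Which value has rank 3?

Sorted (descending): 26, 26, 18, 18, 18, 13, 6, 4, 0, 0, 0
The 2 values of 26 share dense rank 1.
The 3 values of 18 share dense rank 2.
The 3 values of 0 share dense rank 6.
Remaining distinct values take the next consecutive integers.
Rank 3 → value 13.

13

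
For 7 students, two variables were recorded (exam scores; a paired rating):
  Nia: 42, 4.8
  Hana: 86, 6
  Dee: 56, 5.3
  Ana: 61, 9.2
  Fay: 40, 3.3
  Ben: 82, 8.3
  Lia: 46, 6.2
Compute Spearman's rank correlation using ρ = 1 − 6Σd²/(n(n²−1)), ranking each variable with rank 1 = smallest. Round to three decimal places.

0.679

Ranks of variable 1: 2, 7, 4, 5, 1, 6, 3
Ranks of variable 2: 2, 4, 3, 7, 1, 6, 5
d = r₁ − r₂: 0, 3, 1, -2, 0, 0, -2
d²: 0, 9, 1, 4, 0, 0, 4; Σd² = 18
ρ = 1 − 6·18/(7·48) = 1 − 108/336 = 0.679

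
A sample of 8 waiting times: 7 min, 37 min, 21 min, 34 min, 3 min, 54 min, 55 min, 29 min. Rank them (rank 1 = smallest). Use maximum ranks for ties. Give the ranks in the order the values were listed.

Sorted (ascending): 3, 7, 21, 29, 34, 37, 54, 55
No ties — each value takes its position as its rank.

2, 6, 3, 5, 1, 7, 8, 4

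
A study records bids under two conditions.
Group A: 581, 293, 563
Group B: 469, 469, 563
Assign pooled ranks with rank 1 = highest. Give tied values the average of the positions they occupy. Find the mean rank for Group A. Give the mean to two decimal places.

Sorted (descending): 581, 563, 563, 469, 469, 293
The 2 values of 563 occupy positions 2–3 → average rank (2+3)/2 = 2.5.
The 2 values of 469 occupy positions 4–5 → average rank (4+5)/2 = 4.5.
Group A values → pooled ranks: 581→1, 293→6, 563→2.5
Mean rank = (1 + 6 + 2.5) / 3 = 3.17

3.17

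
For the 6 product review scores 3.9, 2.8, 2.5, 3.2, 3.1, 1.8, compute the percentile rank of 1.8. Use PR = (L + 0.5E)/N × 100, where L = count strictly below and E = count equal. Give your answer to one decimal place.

8.3

N = 6.
Strictly below 1.8: 0. Equal to 1.8: 1.
PR = (0 + 0.5·1)/6 × 100 = 8.3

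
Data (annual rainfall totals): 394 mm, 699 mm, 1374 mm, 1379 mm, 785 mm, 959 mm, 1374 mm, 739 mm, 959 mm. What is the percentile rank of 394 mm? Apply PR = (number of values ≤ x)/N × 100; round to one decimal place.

N = 9.
Strictly below 394: 0. Equal to 394: 1.
PR = 1/9 × 100 = 11.1

11.1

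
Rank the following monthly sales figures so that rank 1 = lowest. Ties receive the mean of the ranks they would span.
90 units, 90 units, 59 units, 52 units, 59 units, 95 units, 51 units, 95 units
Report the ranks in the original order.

5.5, 5.5, 3.5, 2, 3.5, 7.5, 1, 7.5

Sorted (ascending): 51, 52, 59, 59, 90, 90, 95, 95
The 2 values of 59 occupy positions 3–4 → average rank (3+4)/2 = 3.5.
The 2 values of 90 occupy positions 5–6 → average rank (5+6)/2 = 5.5.
The 2 values of 95 occupy positions 7–8 → average rank (7+8)/2 = 7.5.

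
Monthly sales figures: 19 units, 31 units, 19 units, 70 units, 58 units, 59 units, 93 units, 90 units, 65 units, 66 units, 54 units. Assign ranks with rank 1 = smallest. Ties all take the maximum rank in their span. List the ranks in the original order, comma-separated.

2, 3, 2, 9, 5, 6, 11, 10, 7, 8, 4

Sorted (ascending): 19, 19, 31, 54, 58, 59, 65, 66, 70, 90, 93
The 2 values of 19 occupy positions 1–2 → each gets rank 2.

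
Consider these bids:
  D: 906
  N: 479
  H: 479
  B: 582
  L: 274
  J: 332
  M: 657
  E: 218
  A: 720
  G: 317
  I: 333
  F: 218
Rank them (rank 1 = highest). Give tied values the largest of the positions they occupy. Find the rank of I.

Sorted (descending): 906, 720, 657, 582, 479, 479, 333, 332, 317, 274, 218, 218
The 2 values of 479 occupy positions 5–6 → each gets rank 6.
The 2 values of 218 occupy positions 11–12 → each gets rank 12.
I has value 333 → rank 7.

7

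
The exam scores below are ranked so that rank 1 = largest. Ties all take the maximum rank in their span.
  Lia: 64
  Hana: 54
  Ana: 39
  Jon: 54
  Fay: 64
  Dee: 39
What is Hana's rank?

4

Sorted (descending): 64, 64, 54, 54, 39, 39
The 2 values of 64 occupy positions 1–2 → each gets rank 2.
The 2 values of 54 occupy positions 3–4 → each gets rank 4.
The 2 values of 39 occupy positions 5–6 → each gets rank 6.
Hana has value 54 → rank 4.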